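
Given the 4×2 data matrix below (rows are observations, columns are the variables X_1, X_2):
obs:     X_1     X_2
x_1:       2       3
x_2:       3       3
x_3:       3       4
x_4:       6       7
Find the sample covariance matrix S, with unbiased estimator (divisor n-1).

Step 1 — column means:
  mean(X_1) = (2 + 3 + 3 + 6) / 4 = 14/4 = 3.5
  mean(X_2) = (3 + 3 + 4 + 7) / 4 = 17/4 = 4.25

Step 2 — sample covariance S[i,j] = (1/(n-1)) · Σ_k (x_{k,i} - mean_i) · (x_{k,j} - mean_j), with n-1 = 3.
  S[X_1,X_1] = ((-1.5)·(-1.5) + (-0.5)·(-0.5) + (-0.5)·(-0.5) + (2.5)·(2.5)) / 3 = 9/3 = 3
  S[X_1,X_2] = ((-1.5)·(-1.25) + (-0.5)·(-1.25) + (-0.5)·(-0.25) + (2.5)·(2.75)) / 3 = 9.5/3 = 3.1667
  S[X_2,X_2] = ((-1.25)·(-1.25) + (-1.25)·(-1.25) + (-0.25)·(-0.25) + (2.75)·(2.75)) / 3 = 10.75/3 = 3.5833

S is symmetric (S[j,i] = S[i,j]). Assembling:

S = [[3, 3.1667],
 [3.1667, 3.5833]]


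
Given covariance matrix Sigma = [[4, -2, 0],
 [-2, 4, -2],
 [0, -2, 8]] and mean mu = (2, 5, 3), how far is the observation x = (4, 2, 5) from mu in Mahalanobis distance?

Step 1 — centre the observation: (x - mu) = (2, -3, 2).

Step 2 — invert Sigma (cofactor / det for 3×3, or solve directly):
  Sigma^{-1} = [[0.35, 0.2, 0.05],
 [0.2, 0.4, 0.1],
 [0.05, 0.1, 0.15]].

Step 3 — form the quadratic (x - mu)^T · Sigma^{-1} · (x - mu):
  Sigma^{-1} · (x - mu) = (0.2, -0.6, 0.1).
  (x - mu)^T · [Sigma^{-1} · (x - mu)] = (2)·(0.2) + (-3)·(-0.6) + (2)·(0.1) = 2.4.

Step 4 — take square root: d = √(2.4) ≈ 1.5492.

d(x, mu) = √(2.4) ≈ 1.5492


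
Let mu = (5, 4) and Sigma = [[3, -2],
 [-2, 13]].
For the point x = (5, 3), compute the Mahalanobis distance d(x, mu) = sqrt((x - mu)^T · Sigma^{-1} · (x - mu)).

Step 1 — centre the observation: (x - mu) = (0, -1).

Step 2 — invert Sigma. det(Sigma) = 3·13 - (-2)² = 35.
  Sigma^{-1} = (1/det) · [[d, -b], [-b, a]] = [[0.3714, 0.0571],
 [0.0571, 0.0857]].

Step 3 — form the quadratic (x - mu)^T · Sigma^{-1} · (x - mu):
  Sigma^{-1} · (x - mu) = (-0.0571, -0.0857).
  (x - mu)^T · [Sigma^{-1} · (x - mu)] = (0)·(-0.0571) + (-1)·(-0.0857) = 0.0857.

Step 4 — take square root: d = √(0.0857) ≈ 0.2928.

d(x, mu) = √(0.0857) ≈ 0.2928


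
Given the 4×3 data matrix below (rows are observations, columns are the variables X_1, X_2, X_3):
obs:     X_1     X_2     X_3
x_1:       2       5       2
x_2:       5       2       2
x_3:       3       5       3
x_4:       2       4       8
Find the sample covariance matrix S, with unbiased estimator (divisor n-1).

Step 1 — column means:
  mean(X_1) = (2 + 5 + 3 + 2) / 4 = 12/4 = 3
  mean(X_2) = (5 + 2 + 5 + 4) / 4 = 16/4 = 4
  mean(X_3) = (2 + 2 + 3 + 8) / 4 = 15/4 = 3.75

Step 2 — sample covariance S[i,j] = (1/(n-1)) · Σ_k (x_{k,i} - mean_i) · (x_{k,j} - mean_j), with n-1 = 3.
  S[X_1,X_1] = ((-1)·(-1) + (2)·(2) + (0)·(0) + (-1)·(-1)) / 3 = 6/3 = 2
  S[X_1,X_2] = ((-1)·(1) + (2)·(-2) + (0)·(1) + (-1)·(0)) / 3 = -5/3 = -1.6667
  S[X_1,X_3] = ((-1)·(-1.75) + (2)·(-1.75) + (0)·(-0.75) + (-1)·(4.25)) / 3 = -6/3 = -2
  S[X_2,X_2] = ((1)·(1) + (-2)·(-2) + (1)·(1) + (0)·(0)) / 3 = 6/3 = 2
  S[X_2,X_3] = ((1)·(-1.75) + (-2)·(-1.75) + (1)·(-0.75) + (0)·(4.25)) / 3 = 1/3 = 0.3333
  S[X_3,X_3] = ((-1.75)·(-1.75) + (-1.75)·(-1.75) + (-0.75)·(-0.75) + (4.25)·(4.25)) / 3 = 24.75/3 = 8.25

S is symmetric (S[j,i] = S[i,j]). Assembling:

S = [[2, -1.6667, -2],
 [-1.6667, 2, 0.3333],
 [-2, 0.3333, 8.25]]


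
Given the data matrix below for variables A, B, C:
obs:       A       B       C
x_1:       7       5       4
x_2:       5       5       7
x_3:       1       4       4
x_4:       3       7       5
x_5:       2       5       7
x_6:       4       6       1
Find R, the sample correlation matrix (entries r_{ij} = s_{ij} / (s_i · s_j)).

Step 1 — column means:
  mean(A) = (7 + 5 + 1 + 3 + 2 + 4) / 6 = 22/6 = 3.6667
  mean(B) = (5 + 5 + 4 + 7 + 5 + 6) / 6 = 32/6 = 5.3333
  mean(C) = (4 + 7 + 4 + 5 + 7 + 1) / 6 = 28/6 = 4.6667

Step 2 — sample variances and covariances s[i,j] = (1/(n-1)) · Σ_k (x_{k,i} - mean_i) · (x_{k,j} - mean_j), with n-1 = 5:
  s[A,A] = ((3.3333)·(3.3333) + (1.3333)·(1.3333) + (-2.6667)·(-2.6667) + (-0.6667)·(-0.6667) + (-1.6667)·(-1.6667) + (0.3333)·(0.3333)) / 5 = 23.3333/5 = 4.6667
  s[A,B] = ((3.3333)·(-0.3333) + (1.3333)·(-0.3333) + (-2.6667)·(-1.3333) + (-0.6667)·(1.6667) + (-1.6667)·(-0.3333) + (0.3333)·(0.6667)) / 5 = 1.6667/5 = 0.3333
  s[A,C] = ((3.3333)·(-0.6667) + (1.3333)·(2.3333) + (-2.6667)·(-0.6667) + (-0.6667)·(0.3333) + (-1.6667)·(2.3333) + (0.3333)·(-3.6667)) / 5 = -2.6667/5 = -0.5333
  s[B,B] = ((-0.3333)·(-0.3333) + (-0.3333)·(-0.3333) + (-1.3333)·(-1.3333) + (1.6667)·(1.6667) + (-0.3333)·(-0.3333) + (0.6667)·(0.6667)) / 5 = 5.3333/5 = 1.0667
  s[B,C] = ((-0.3333)·(-0.6667) + (-0.3333)·(2.3333) + (-1.3333)·(-0.6667) + (1.6667)·(0.3333) + (-0.3333)·(2.3333) + (0.6667)·(-3.6667)) / 5 = -2.3333/5 = -0.4667
  s[C,C] = ((-0.6667)·(-0.6667) + (2.3333)·(2.3333) + (-0.6667)·(-0.6667) + (0.3333)·(0.3333) + (2.3333)·(2.3333) + (-3.6667)·(-3.6667)) / 5 = 25.3333/5 = 5.0667
  Sample standard deviations s_i = √(s[i,i]):
  s(A) = √(4.6667) = 2.1602
  s(B) = √(1.0667) = 1.0328
  s(C) = √(5.0667) = 2.2509

Step 3 — r_{ij} = s_{ij} / (s_i · s_j):
  r[A,A] = 1 (diagonal).
  r[A,B] = 0.3333 / (2.1602 · 1.0328) = 0.3333 / 2.2311 = 0.1494
  r[A,C] = -0.5333 / (2.1602 · 2.2509) = -0.5333 / 4.8626 = -0.1097
  r[B,B] = 1 (diagonal).
  r[B,C] = -0.4667 / (1.0328 · 2.2509) = -0.4667 / 2.3247 = -0.2007
  r[C,C] = 1 (diagonal).

R is symmetric with unit diagonal. Assembling:

R = [[1, 0.1494, -0.1097],
 [0.1494, 1, -0.2007],
 [-0.1097, -0.2007, 1]]


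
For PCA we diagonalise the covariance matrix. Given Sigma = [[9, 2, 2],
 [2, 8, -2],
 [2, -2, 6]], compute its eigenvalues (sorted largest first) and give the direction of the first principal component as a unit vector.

Step 1 — characteristic polynomial p(λ) = det(λI - Sigma) = λ³ - tr·λ² + c_1·λ - det, where tr = trace, c_1 = sum of the principal 2×2 minors, det = det(Sigma):
  tr = 9 + 8 + 6 = 23,
  c_1 = (9·8 - (2)²) + (9·6 - (2)²) + (8·6 - (-2)²) = 68 + 50 + 44 = 162,
  det = 9·(8·6 - (-2)²) - (2)·((2)·6 - (-2)·(2)) + (2)·((2)·(-2) - 8·(2)) = 9·(44) - (2)·(16) + (2)·(-20) = 324.
  So p(λ) = λ³ - 23λ² + 162λ - 324.
Step 2 — look for an integer root (rational root theorem: any rational root is an integer divisor of 324). Testing λ = 9:
  p(9) = 729 - 1863 + 1458 - 324 = 0  ✓
  Dividing out (λ - 9): p(λ) = (λ - 9)(λ² - 14λ + 36).
Step 3 — remaining eigenvalues from the quadratic λ² - 14λ + 36 = 0:
  Δ = 14² - 4·36 = 196 - 144 = 52,  λ = (14 ± √52)/2 = (14 ± 7.2111)/2 ≈ 10.6056 or 3.3944.
  Sorted: λ_1 = 10.6056,  λ_2 = 9,  λ_3 = 3.3944  (check: sum = 23 = tr ✓).

Step 4 — unit eigenvector for λ_1 ≈ 10.6056: v spans the null space of (Sigma - λ_1 I), whose rows are
  r_1 = (-1.6056, 2, 2),  r_2 = (2, -2.6056, -2),  r_3 = (2, -2, -4.6056).
  v is orthogonal to every row, so take v ∝ r_1 × r_2 = ((2)·(-2) - (2)·(-2.6056), (2)·(2) - (-1.6056)·(-2), (-1.6056)·(-2.6056) - (2)·(2)) ≈ (1.2111, 0.7889, 0.1833).
  Let u = (1.2111, 0.7889, 0.1833).
  ||u|| = √((1.2111)² + (0.7889)² + (0.1833)²) = √(2.1227) ≈ 1.457,  v_1 = u/||u|| ≈ (0.8313, 0.5415, 0.1258) (||v_1|| = 1).

λ_1 = 10.6056,  λ_2 = 9,  λ_3 = 3.3944;  v_1 ≈ (0.8313, 0.5415, 0.1258)


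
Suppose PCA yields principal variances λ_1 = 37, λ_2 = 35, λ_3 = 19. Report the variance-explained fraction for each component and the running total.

Step 1 — total variance = trace(Sigma) = Σ λ_i = 37 + 35 + 19 = 91.

Step 2 — fraction explained by component i = λ_i / Σ λ:
  PC1: 37/91 = 0.4066
  PC2: 35/91 = 0.3846
  PC3: 19/91 = 0.2088

Step 3 — cumulative fraction after k components = (λ_1 + ... + λ_k) / Σ λ:
  k = 1: 37/91 = 0.4066
  k = 2: (37 + 35)/91 = 72/91 = 0.7912
  k = 3: (37 + 35 + 19)/91 = 91/91 = 1

Summary (fraction, with percent):

explained: PC1 0.4066 (40.66%), PC2 0.3846 (38.46%), PC3 0.2088 (20.88%);  cumulative: 0.4066, 0.7912, 1


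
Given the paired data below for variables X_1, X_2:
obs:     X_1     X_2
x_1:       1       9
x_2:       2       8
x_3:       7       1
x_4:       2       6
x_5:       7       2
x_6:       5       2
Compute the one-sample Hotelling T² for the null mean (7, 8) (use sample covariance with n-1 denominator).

Step 1 — sample mean vector:
  mean(X_1) = (1 + 2 + 7 + 2 + 7 + 5) / 6 = 24/6 = 4
  mean(X_2) = (9 + 8 + 1 + 6 + 2 + 2) / 6 = 28/6 = 4.6667
  x̄ = (4, 4.6667),  deviation x̄ - mu_0 = (4, 4.6667) - (7, 8) = (-3, -3.3333).

Step 2 — sample covariance matrix, S[i,j] = (1/(n-1)) · Σ_k (x_{k,i} - mean_i) · (x_{k,j} - mean_j), divisor n-1 = 5:
  S[X_1,X_1] = ((-3)·(-3) + (-2)·(-2) + (3)·(3) + (-2)·(-2) + (3)·(3) + (1)·(1)) / 5 = 36/5 = 7.2
  S[X_1,X_2] = ((-3)·(4.3333) + (-2)·(3.3333) + (3)·(-3.6667) + (-2)·(1.3333) + (3)·(-2.6667) + (1)·(-2.6667)) / 5 = -44/5 = -8.8
  S[X_2,X_2] = ((4.3333)·(4.3333) + (3.3333)·(3.3333) + (-3.6667)·(-3.6667) + (1.3333)·(1.3333) + (-2.6667)·(-2.6667) + (-2.6667)·(-2.6667)) / 5 = 59.3333/5 = 11.8667
  S = [[7.2, -8.8],
 [-8.8, 11.8667]].

Step 3 — invert S. det(S) = 7.2·11.8667 - (-8.8)² = 8.
  S^{-1} = (1/det) · [[d, -b], [-b, a]] = [[1.4833, 1.1],
 [1.1, 0.9]].

Step 4 — quadratic form (x̄ - mu_0)^T · S^{-1} · (x̄ - mu_0):
  S^{-1} · (x̄ - mu_0) = (-8.1167, -6.3),
  (x̄ - mu_0)^T · [...] = (-3)·(-8.1167) + (-3.3333)·(-6.3) = 45.35.

Step 5 — scale by n: T² = 6 · 45.35 = 272.1.

T² ≈ 272.1


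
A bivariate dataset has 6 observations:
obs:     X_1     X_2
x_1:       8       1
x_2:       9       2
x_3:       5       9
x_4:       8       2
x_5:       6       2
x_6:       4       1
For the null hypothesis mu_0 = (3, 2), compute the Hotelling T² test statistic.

Step 1 — sample mean vector:
  mean(X_1) = (8 + 9 + 5 + 8 + 6 + 4) / 6 = 40/6 = 6.6667
  mean(X_2) = (1 + 2 + 9 + 2 + 2 + 1) / 6 = 17/6 = 2.8333
  x̄ = (6.6667, 2.8333),  deviation x̄ - mu_0 = (6.6667, 2.8333) - (3, 2) = (3.6667, 0.8333).

Step 2 — sample covariance matrix, S[i,j] = (1/(n-1)) · Σ_k (x_{k,i} - mean_i) · (x_{k,j} - mean_j), divisor n-1 = 5:
  S[X_1,X_1] = ((1.3333)·(1.3333) + (2.3333)·(2.3333) + (-1.6667)·(-1.6667) + (1.3333)·(1.3333) + (-0.6667)·(-0.6667) + (-2.6667)·(-2.6667)) / 5 = 19.3333/5 = 3.8667
  S[X_1,X_2] = ((1.3333)·(-1.8333) + (2.3333)·(-0.8333) + (-1.6667)·(6.1667) + (1.3333)·(-0.8333) + (-0.6667)·(-0.8333) + (-2.6667)·(-1.8333)) / 5 = -10.3333/5 = -2.0667
  S[X_2,X_2] = ((-1.8333)·(-1.8333) + (-0.8333)·(-0.8333) + (6.1667)·(6.1667) + (-0.8333)·(-0.8333) + (-0.8333)·(-0.8333) + (-1.8333)·(-1.8333)) / 5 = 46.8333/5 = 9.3667
  S = [[3.8667, -2.0667],
 [-2.0667, 9.3667]].

Step 3 — invert S. det(S) = 3.8667·9.3667 - (-2.0667)² = 31.9467.
  S^{-1} = (1/det) · [[d, -b], [-b, a]] = [[0.2932, 0.0647],
 [0.0647, 0.121]].

Step 4 — quadratic form (x̄ - mu_0)^T · S^{-1} · (x̄ - mu_0):
  S^{-1} · (x̄ - mu_0) = (1.129, 0.3381),
  (x̄ - mu_0)^T · [...] = (3.6667)·(1.129) + (0.8333)·(0.3381) = 4.4213.

Step 5 — scale by n: T² = 6 · 4.4213 = 26.5275.

T² ≈ 26.5275


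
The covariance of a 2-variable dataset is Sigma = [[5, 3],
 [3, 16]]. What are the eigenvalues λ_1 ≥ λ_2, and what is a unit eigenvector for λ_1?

Step 1 — characteristic polynomial of 2×2 Sigma:
  det(Sigma - λI) = λ² - trace · λ + det = 0.
  trace = 5 + 16 = 21, det = 5·16 - (3)² = 71.
Step 2 — discriminant:
  Δ = trace² - 4·det = 441 - 284 = 157.
Step 3 — eigenvalues:
  λ = (trace ± √Δ)/2 = (21 ± 12.53)/2,
  λ_1 = 16.765,  λ_2 = 4.235.

Step 4 — unit eigenvector for λ_1: solve (Sigma - λ_1 I)v = 0. First row:
  (5 - 16.765)·v_x + (3)·v_y = 0, i.e. (-11.765)·v_x + (3)·v_y = 0,
  so v ∝ (b, λ_1 - a) = (3, 11.765) = u.
  ||u|| = √((3)² + (11.765)²) = √(147.4148) ≈ 12.1414,
  v_1 = u/||u|| ≈ (0.2471, 0.969) (||v_1|| = 1).

λ_1 = 16.765,  λ_2 = 4.235;  v_1 ≈ (0.2471, 0.969)


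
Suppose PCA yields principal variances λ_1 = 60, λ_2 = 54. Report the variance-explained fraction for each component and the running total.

Step 1 — total variance = trace(Sigma) = Σ λ_i = 60 + 54 = 114.

Step 2 — fraction explained by component i = λ_i / Σ λ:
  PC1: 60/114 = 0.5263
  PC2: 54/114 = 0.4737

Step 3 — cumulative fraction after k components = (λ_1 + ... + λ_k) / Σ λ:
  k = 1: 60/114 = 0.5263
  k = 2: (60 + 54)/114 = 114/114 = 1

Summary (fraction, with percent):

explained: PC1 0.5263 (52.63%), PC2 0.4737 (47.37%);  cumulative: 0.5263, 1


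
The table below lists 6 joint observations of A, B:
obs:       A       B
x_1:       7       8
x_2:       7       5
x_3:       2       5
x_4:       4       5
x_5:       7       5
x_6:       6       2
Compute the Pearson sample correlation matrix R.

Step 1 — column means:
  mean(A) = (7 + 7 + 2 + 4 + 7 + 6) / 6 = 33/6 = 5.5
  mean(B) = (8 + 5 + 5 + 5 + 5 + 2) / 6 = 30/6 = 5

Step 2 — sample variances and covariances s[i,j] = (1/(n-1)) · Σ_k (x_{k,i} - mean_i) · (x_{k,j} - mean_j), with n-1 = 5:
  s[A,A] = ((1.5)·(1.5) + (1.5)·(1.5) + (-3.5)·(-3.5) + (-1.5)·(-1.5) + (1.5)·(1.5) + (0.5)·(0.5)) / 5 = 21.5/5 = 4.3
  s[A,B] = ((1.5)·(3) + (1.5)·(0) + (-3.5)·(0) + (-1.5)·(0) + (1.5)·(0) + (0.5)·(-3)) / 5 = 3/5 = 0.6
  s[B,B] = ((3)·(3) + (0)·(0) + (0)·(0) + (0)·(0) + (0)·(0) + (-3)·(-3)) / 5 = 18/5 = 3.6
  Sample standard deviations s_i = √(s[i,i]):
  s(A) = √(4.3) = 2.0736
  s(B) = √(3.6) = 1.8974

Step 3 — r_{ij} = s_{ij} / (s_i · s_j):
  r[A,A] = 1 (diagonal).
  r[A,B] = 0.6 / (2.0736 · 1.8974) = 0.6 / 3.9345 = 0.1525
  r[B,B] = 1 (diagonal).

R is symmetric with unit diagonal. Assembling:

R = [[1, 0.1525],
 [0.1525, 1]]


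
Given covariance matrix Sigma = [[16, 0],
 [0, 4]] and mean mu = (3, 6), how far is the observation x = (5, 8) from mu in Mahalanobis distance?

Step 1 — centre the observation: (x - mu) = (2, 2).

Step 2 — invert Sigma. det(Sigma) = 16·4 - (0)² = 64.
  Sigma^{-1} = (1/det) · [[d, -b], [-b, a]] = [[0.0625, 0],
 [0, 0.25]].

Step 3 — form the quadratic (x - mu)^T · Sigma^{-1} · (x - mu):
  Sigma^{-1} · (x - mu) = (0.125, 0.5).
  (x - mu)^T · [Sigma^{-1} · (x - mu)] = (2)·(0.125) + (2)·(0.5) = 1.25.

Step 4 — take square root: d = √(1.25) ≈ 1.118.

d(x, mu) = √(1.25) ≈ 1.118


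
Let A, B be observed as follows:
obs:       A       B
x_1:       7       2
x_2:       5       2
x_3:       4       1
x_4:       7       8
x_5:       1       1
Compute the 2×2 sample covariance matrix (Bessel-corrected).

Step 1 — column means:
  mean(A) = (7 + 5 + 4 + 7 + 1) / 5 = 24/5 = 4.8
  mean(B) = (2 + 2 + 1 + 8 + 1) / 5 = 14/5 = 2.8

Step 2 — sample covariance S[i,j] = (1/(n-1)) · Σ_k (x_{k,i} - mean_i) · (x_{k,j} - mean_j), with n-1 = 4.
  S[A,A] = ((2.2)·(2.2) + (0.2)·(0.2) + (-0.8)·(-0.8) + (2.2)·(2.2) + (-3.8)·(-3.8)) / 4 = 24.8/4 = 6.2
  S[A,B] = ((2.2)·(-0.8) + (0.2)·(-0.8) + (-0.8)·(-1.8) + (2.2)·(5.2) + (-3.8)·(-1.8)) / 4 = 17.8/4 = 4.45
  S[B,B] = ((-0.8)·(-0.8) + (-0.8)·(-0.8) + (-1.8)·(-1.8) + (5.2)·(5.2) + (-1.8)·(-1.8)) / 4 = 34.8/4 = 8.7

S is symmetric (S[j,i] = S[i,j]). Assembling:

S = [[6.2, 4.45],
 [4.45, 8.7]]


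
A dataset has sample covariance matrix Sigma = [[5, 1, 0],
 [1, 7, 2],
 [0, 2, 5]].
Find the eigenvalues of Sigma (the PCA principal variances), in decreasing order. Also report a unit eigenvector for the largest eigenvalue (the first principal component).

Step 1 — characteristic polynomial p(λ) = det(λI - Sigma) = λ³ - tr·λ² + c_1·λ - det, where tr = trace, c_1 = sum of the principal 2×2 minors, det = det(Sigma):
  tr = 5 + 7 + 5 = 17,
  c_1 = (5·7 - (1)²) + (5·5 - (0)²) + (7·5 - (2)²) = 34 + 25 + 31 = 90,
  det = 5·(7·5 - (2)²) - (1)·((1)·5 - (2)·(0)) + (0)·((1)·(2) - 7·(0)) = 5·(31) - (1)·(5) + (0)·(2) = 150.
  So p(λ) = λ³ - 17λ² + 90λ - 150.
Step 2 — look for an integer root (rational root theorem: any rational root is an integer divisor of 150). Testing λ = 5:
  p(5) = 125 - 425 + 450 - 150 = 0  ✓
  Dividing out (λ - 5): p(λ) = (λ - 5)(λ² - 12λ + 30).
Step 3 — remaining eigenvalues from the quadratic λ² - 12λ + 30 = 0:
  Δ = 12² - 4·30 = 144 - 120 = 24,  λ = (12 ± √24)/2 = (12 ± 4.899)/2 ≈ 8.4495 or 3.5505.
  Sorted: λ_1 = 8.4495,  λ_2 = 5,  λ_3 = 3.5505  (check: sum = 17 = tr ✓).

Step 4 — unit eigenvector for λ_1 ≈ 8.4495: v spans the null space of (Sigma - λ_1 I), whose rows are
  r_1 = (-3.4495, 1, 0),  r_2 = (1, -1.4495, 2),  r_3 = (0, 2, -3.4495).
  v is orthogonal to every row, so take v ∝ r_1 × r_2 = ((1)·(2) - (0)·(-1.4495), (0)·(1) - (-3.4495)·(2), (-3.4495)·(-1.4495) - (1)·(1)) ≈ (2, 6.899, 4).
  Let u = (2, 6.899, 4).
  ||u|| = √((2)² + (6.899)² + (4)²) = √(67.5959) ≈ 8.2217,  v_1 = u/||u|| ≈ (0.2433, 0.8391, 0.4865) (||v_1|| = 1).

λ_1 = 8.4495,  λ_2 = 5,  λ_3 = 3.5505;  v_1 ≈ (0.2433, 0.8391, 0.4865)


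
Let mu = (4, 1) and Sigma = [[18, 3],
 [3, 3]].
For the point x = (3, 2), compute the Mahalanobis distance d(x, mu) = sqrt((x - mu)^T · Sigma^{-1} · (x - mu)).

Step 1 — centre the observation: (x - mu) = (-1, 1).

Step 2 — invert Sigma. det(Sigma) = 18·3 - (3)² = 45.
  Sigma^{-1} = (1/det) · [[d, -b], [-b, a]] = [[0.0667, -0.0667],
 [-0.0667, 0.4]].

Step 3 — form the quadratic (x - mu)^T · Sigma^{-1} · (x - mu):
  Sigma^{-1} · (x - mu) = (-0.1333, 0.4667).
  (x - mu)^T · [Sigma^{-1} · (x - mu)] = (-1)·(-0.1333) + (1)·(0.4667) = 0.6.

Step 4 — take square root: d = √(0.6) ≈ 0.7746.

d(x, mu) = √(0.6) ≈ 0.7746


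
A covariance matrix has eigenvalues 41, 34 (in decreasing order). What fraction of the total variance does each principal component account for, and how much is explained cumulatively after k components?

Step 1 — total variance = trace(Sigma) = Σ λ_i = 41 + 34 = 75.

Step 2 — fraction explained by component i = λ_i / Σ λ:
  PC1: 41/75 = 0.5467
  PC2: 34/75 = 0.4533

Step 3 — cumulative fraction after k components = (λ_1 + ... + λ_k) / Σ λ:
  k = 1: 41/75 = 0.5467
  k = 2: (41 + 34)/75 = 75/75 = 1

Summary (fraction, with percent):

explained: PC1 0.5467 (54.67%), PC2 0.4533 (45.33%);  cumulative: 0.5467, 1


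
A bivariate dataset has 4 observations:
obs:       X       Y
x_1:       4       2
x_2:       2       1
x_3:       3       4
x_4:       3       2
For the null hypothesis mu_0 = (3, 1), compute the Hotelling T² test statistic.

Step 1 — sample mean vector:
  mean(X) = (4 + 2 + 3 + 3) / 4 = 12/4 = 3
  mean(Y) = (2 + 1 + 4 + 2) / 4 = 9/4 = 2.25
  x̄ = (3, 2.25),  deviation x̄ - mu_0 = (3, 2.25) - (3, 1) = (0, 1.25).

Step 2 — sample covariance matrix, S[i,j] = (1/(n-1)) · Σ_k (x_{k,i} - mean_i) · (x_{k,j} - mean_j), divisor n-1 = 3:
  S[X,X] = ((1)·(1) + (-1)·(-1) + (0)·(0) + (0)·(0)) / 3 = 2/3 = 0.6667
  S[X,Y] = ((1)·(-0.25) + (-1)·(-1.25) + (0)·(1.75) + (0)·(-0.25)) / 3 = 1/3 = 0.3333
  S[Y,Y] = ((-0.25)·(-0.25) + (-1.25)·(-1.25) + (1.75)·(1.75) + (-0.25)·(-0.25)) / 3 = 4.75/3 = 1.5833
  S = [[0.6667, 0.3333],
 [0.3333, 1.5833]].

Step 3 — invert S. det(S) = 0.6667·1.5833 - (0.3333)² = 0.9444.
  S^{-1} = (1/det) · [[d, -b], [-b, a]] = [[1.6765, -0.3529],
 [-0.3529, 0.7059]].

Step 4 — quadratic form (x̄ - mu_0)^T · S^{-1} · (x̄ - mu_0):
  S^{-1} · (x̄ - mu_0) = (-0.4412, 0.8824),
  (x̄ - mu_0)^T · [...] = (0)·(-0.4412) + (1.25)·(0.8824) = 1.1029.

Step 5 — scale by n: T² = 4 · 1.1029 = 4.4118.

T² ≈ 4.4118


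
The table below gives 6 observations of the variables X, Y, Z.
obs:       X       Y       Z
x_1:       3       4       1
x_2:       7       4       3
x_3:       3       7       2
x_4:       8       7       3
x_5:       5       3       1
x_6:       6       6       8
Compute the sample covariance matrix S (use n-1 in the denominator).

Step 1 — column means:
  mean(X) = (3 + 7 + 3 + 8 + 5 + 6) / 6 = 32/6 = 5.3333
  mean(Y) = (4 + 4 + 7 + 7 + 3 + 6) / 6 = 31/6 = 5.1667
  mean(Z) = (1 + 3 + 2 + 3 + 1 + 8) / 6 = 18/6 = 3

Step 2 — sample covariance S[i,j] = (1/(n-1)) · Σ_k (x_{k,i} - mean_i) · (x_{k,j} - mean_j), with n-1 = 5.
  S[X,X] = ((-2.3333)·(-2.3333) + (1.6667)·(1.6667) + (-2.3333)·(-2.3333) + (2.6667)·(2.6667) + (-0.3333)·(-0.3333) + (0.6667)·(0.6667)) / 5 = 21.3333/5 = 4.2667
  S[X,Y] = ((-2.3333)·(-1.1667) + (1.6667)·(-1.1667) + (-2.3333)·(1.8333) + (2.6667)·(1.8333) + (-0.3333)·(-2.1667) + (0.6667)·(0.8333)) / 5 = 2.6667/5 = 0.5333
  S[X,Z] = ((-2.3333)·(-2) + (1.6667)·(0) + (-2.3333)·(-1) + (2.6667)·(0) + (-0.3333)·(-2) + (0.6667)·(5)) / 5 = 11/5 = 2.2
  S[Y,Y] = ((-1.1667)·(-1.1667) + (-1.1667)·(-1.1667) + (1.8333)·(1.8333) + (1.8333)·(1.8333) + (-2.1667)·(-2.1667) + (0.8333)·(0.8333)) / 5 = 14.8333/5 = 2.9667
  S[Y,Z] = ((-1.1667)·(-2) + (-1.1667)·(0) + (1.8333)·(-1) + (1.8333)·(0) + (-2.1667)·(-2) + (0.8333)·(5)) / 5 = 9/5 = 1.8
  S[Z,Z] = ((-2)·(-2) + (0)·(0) + (-1)·(-1) + (0)·(0) + (-2)·(-2) + (5)·(5)) / 5 = 34/5 = 6.8

S is symmetric (S[j,i] = S[i,j]). Assembling:

S = [[4.2667, 0.5333, 2.2],
 [0.5333, 2.9667, 1.8],
 [2.2, 1.8, 6.8]]


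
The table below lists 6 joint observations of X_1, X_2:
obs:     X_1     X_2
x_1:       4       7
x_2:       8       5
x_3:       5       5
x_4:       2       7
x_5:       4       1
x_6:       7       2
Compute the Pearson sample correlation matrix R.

Step 1 — column means:
  mean(X_1) = (4 + 8 + 5 + 2 + 4 + 7) / 6 = 30/6 = 5
  mean(X_2) = (7 + 5 + 5 + 7 + 1 + 2) / 6 = 27/6 = 4.5

Step 2 — sample variances and covariances s[i,j] = (1/(n-1)) · Σ_k (x_{k,i} - mean_i) · (x_{k,j} - mean_j), with n-1 = 5:
  s[X_1,X_1] = ((-1)·(-1) + (3)·(3) + (0)·(0) + (-3)·(-3) + (-1)·(-1) + (2)·(2)) / 5 = 24/5 = 4.8
  s[X_1,X_2] = ((-1)·(2.5) + (3)·(0.5) + (0)·(0.5) + (-3)·(2.5) + (-1)·(-3.5) + (2)·(-2.5)) / 5 = -10/5 = -2
  s[X_2,X_2] = ((2.5)·(2.5) + (0.5)·(0.5) + (0.5)·(0.5) + (2.5)·(2.5) + (-3.5)·(-3.5) + (-2.5)·(-2.5)) / 5 = 31.5/5 = 6.3
  Sample standard deviations s_i = √(s[i,i]):
  s(X_1) = √(4.8) = 2.1909
  s(X_2) = √(6.3) = 2.51

Step 3 — r_{ij} = s_{ij} / (s_i · s_j):
  r[X_1,X_1] = 1 (diagonal).
  r[X_1,X_2] = -2 / (2.1909 · 2.51) = -2 / 5.4991 = -0.3637
  r[X_2,X_2] = 1 (diagonal).

R is symmetric with unit diagonal. Assembling:

R = [[1, -0.3637],
 [-0.3637, 1]]


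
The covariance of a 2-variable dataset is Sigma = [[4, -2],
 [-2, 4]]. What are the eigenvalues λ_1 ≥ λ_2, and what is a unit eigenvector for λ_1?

Step 1 — characteristic polynomial of 2×2 Sigma:
  det(Sigma - λI) = λ² - trace · λ + det = 0.
  trace = 4 + 4 = 8, det = 4·4 - (-2)² = 12.
Step 2 — discriminant:
  Δ = trace² - 4·det = 64 - 48 = 16.
Step 3 — eigenvalues:
  λ = (trace ± √Δ)/2 = (8 ± 4)/2,
  λ_1 = 6,  λ_2 = 2.

Step 4 — unit eigenvector for λ_1: solve (Sigma - λ_1 I)v = 0. First row:
  (4 - 6)·v_x + (-2)·v_y = 0, i.e. (-2)·v_x + (-2)·v_y = 0,
  so v ∝ (b, λ_1 - a) = (-2, 2); multiply by -1 so the first entry is positive: u = (2, -2).
  ||u|| = √((2)² + (-2)²) = √(8) ≈ 2.8284,
  v_1 = u/||u|| ≈ (0.7071, -0.7071) (||v_1|| = 1).

λ_1 = 6,  λ_2 = 2;  v_1 ≈ (0.7071, -0.7071)


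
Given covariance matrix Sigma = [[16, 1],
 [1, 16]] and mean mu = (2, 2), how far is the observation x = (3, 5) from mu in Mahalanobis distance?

Step 1 — centre the observation: (x - mu) = (1, 3).

Step 2 — invert Sigma. det(Sigma) = 16·16 - (1)² = 255.
  Sigma^{-1} = (1/det) · [[d, -b], [-b, a]] = [[0.0627, -0.0039],
 [-0.0039, 0.0627]].

Step 3 — form the quadratic (x - mu)^T · Sigma^{-1} · (x - mu):
  Sigma^{-1} · (x - mu) = (0.051, 0.1843).
  (x - mu)^T · [Sigma^{-1} · (x - mu)] = (1)·(0.051) + (3)·(0.1843) = 0.6039.

Step 4 — take square root: d = √(0.6039) ≈ 0.7771.

d(x, mu) = √(0.6039) ≈ 0.7771


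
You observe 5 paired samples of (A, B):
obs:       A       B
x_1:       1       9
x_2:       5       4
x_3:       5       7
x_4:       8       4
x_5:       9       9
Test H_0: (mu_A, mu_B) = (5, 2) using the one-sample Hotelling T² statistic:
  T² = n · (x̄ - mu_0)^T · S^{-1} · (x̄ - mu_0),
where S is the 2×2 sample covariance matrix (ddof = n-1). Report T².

Step 1 — sample mean vector:
  mean(A) = (1 + 5 + 5 + 8 + 9) / 5 = 28/5 = 5.6
  mean(B) = (9 + 4 + 7 + 4 + 9) / 5 = 33/5 = 6.6
  x̄ = (5.6, 6.6),  deviation x̄ - mu_0 = (5.6, 6.6) - (5, 2) = (0.6, 4.6).

Step 2 — sample covariance matrix, S[i,j] = (1/(n-1)) · Σ_k (x_{k,i} - mean_i) · (x_{k,j} - mean_j), divisor n-1 = 4:
  S[A,A] = ((-4.6)·(-4.6) + (-0.6)·(-0.6) + (-0.6)·(-0.6) + (2.4)·(2.4) + (3.4)·(3.4)) / 4 = 39.2/4 = 9.8
  S[A,B] = ((-4.6)·(2.4) + (-0.6)·(-2.6) + (-0.6)·(0.4) + (2.4)·(-2.6) + (3.4)·(2.4)) / 4 = -7.8/4 = -1.95
  S[B,B] = ((2.4)·(2.4) + (-2.6)·(-2.6) + (0.4)·(0.4) + (-2.6)·(-2.6) + (2.4)·(2.4)) / 4 = 25.2/4 = 6.3
  S = [[9.8, -1.95],
 [-1.95, 6.3]].

Step 3 — invert S. det(S) = 9.8·6.3 - (-1.95)² = 57.9375.
  S^{-1} = (1/det) · [[d, -b], [-b, a]] = [[0.1087, 0.0337],
 [0.0337, 0.1691]].

Step 4 — quadratic form (x̄ - mu_0)^T · S^{-1} · (x̄ - mu_0):
  S^{-1} · (x̄ - mu_0) = (0.2201, 0.7983),
  (x̄ - mu_0)^T · [...] = (0.6)·(0.2201) + (4.6)·(0.7983) = 3.8041.

Step 5 — scale by n: T² = 5 · 3.8041 = 19.0205.

T² ≈ 19.0205


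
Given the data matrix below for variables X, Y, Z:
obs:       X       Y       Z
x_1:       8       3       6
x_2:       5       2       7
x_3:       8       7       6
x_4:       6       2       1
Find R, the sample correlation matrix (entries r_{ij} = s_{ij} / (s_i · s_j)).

Step 1 — column means:
  mean(X) = (8 + 5 + 8 + 6) / 4 = 27/4 = 6.75
  mean(Y) = (3 + 2 + 7 + 2) / 4 = 14/4 = 3.5
  mean(Z) = (6 + 7 + 6 + 1) / 4 = 20/4 = 5

Step 2 — sample variances and covariances s[i,j] = (1/(n-1)) · Σ_k (x_{k,i} - mean_i) · (x_{k,j} - mean_j), with n-1 = 3:
  s[X,X] = ((1.25)·(1.25) + (-1.75)·(-1.75) + (1.25)·(1.25) + (-0.75)·(-0.75)) / 3 = 6.75/3 = 2.25
  s[X,Y] = ((1.25)·(-0.5) + (-1.75)·(-1.5) + (1.25)·(3.5) + (-0.75)·(-1.5)) / 3 = 7.5/3 = 2.5
  s[X,Z] = ((1.25)·(1) + (-1.75)·(2) + (1.25)·(1) + (-0.75)·(-4)) / 3 = 2/3 = 0.6667
  s[Y,Y] = ((-0.5)·(-0.5) + (-1.5)·(-1.5) + (3.5)·(3.5) + (-1.5)·(-1.5)) / 3 = 17/3 = 5.6667
  s[Y,Z] = ((-0.5)·(1) + (-1.5)·(2) + (3.5)·(1) + (-1.5)·(-4)) / 3 = 6/3 = 2
  s[Z,Z] = ((1)·(1) + (2)·(2) + (1)·(1) + (-4)·(-4)) / 3 = 22/3 = 7.3333
  Sample standard deviations s_i = √(s[i,i]):
  s(X) = √(2.25) = 1.5
  s(Y) = √(5.6667) = 2.3805
  s(Z) = √(7.3333) = 2.708

Step 3 — r_{ij} = s_{ij} / (s_i · s_j):
  r[X,X] = 1 (diagonal).
  r[X,Y] = 2.5 / (1.5 · 2.3805) = 2.5 / 3.5707 = 0.7001
  r[X,Z] = 0.6667 / (1.5 · 2.708) = 0.6667 / 4.062 = 0.1641
  r[Y,Y] = 1 (diagonal).
  r[Y,Z] = 2 / (2.3805 · 2.708) = 2 / 6.4464 = 0.3103
  r[Z,Z] = 1 (diagonal).

R is symmetric with unit diagonal. Assembling:

R = [[1, 0.7001, 0.1641],
 [0.7001, 1, 0.3103],
 [0.1641, 0.3103, 1]]


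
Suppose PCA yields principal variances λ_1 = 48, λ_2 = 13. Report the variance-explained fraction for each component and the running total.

Step 1 — total variance = trace(Sigma) = Σ λ_i = 48 + 13 = 61.

Step 2 — fraction explained by component i = λ_i / Σ λ:
  PC1: 48/61 = 0.7869
  PC2: 13/61 = 0.2131

Step 3 — cumulative fraction after k components = (λ_1 + ... + λ_k) / Σ λ:
  k = 1: 48/61 = 0.7869
  k = 2: (48 + 13)/61 = 61/61 = 1

Summary (fraction, with percent):

explained: PC1 0.7869 (78.69%), PC2 0.2131 (21.31%);  cumulative: 0.7869, 1


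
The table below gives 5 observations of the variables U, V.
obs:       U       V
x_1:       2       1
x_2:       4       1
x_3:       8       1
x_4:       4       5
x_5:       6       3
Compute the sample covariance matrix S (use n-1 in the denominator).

Step 1 — column means:
  mean(U) = (2 + 4 + 8 + 4 + 6) / 5 = 24/5 = 4.8
  mean(V) = (1 + 1 + 1 + 5 + 3) / 5 = 11/5 = 2.2

Step 2 — sample covariance S[i,j] = (1/(n-1)) · Σ_k (x_{k,i} - mean_i) · (x_{k,j} - mean_j), with n-1 = 4.
  S[U,U] = ((-2.8)·(-2.8) + (-0.8)·(-0.8) + (3.2)·(3.2) + (-0.8)·(-0.8) + (1.2)·(1.2)) / 4 = 20.8/4 = 5.2
  S[U,V] = ((-2.8)·(-1.2) + (-0.8)·(-1.2) + (3.2)·(-1.2) + (-0.8)·(2.8) + (1.2)·(0.8)) / 4 = -0.8/4 = -0.2
  S[V,V] = ((-1.2)·(-1.2) + (-1.2)·(-1.2) + (-1.2)·(-1.2) + (2.8)·(2.8) + (0.8)·(0.8)) / 4 = 12.8/4 = 3.2

S is symmetric (S[j,i] = S[i,j]). Assembling:

S = [[5.2, -0.2],
 [-0.2, 3.2]]


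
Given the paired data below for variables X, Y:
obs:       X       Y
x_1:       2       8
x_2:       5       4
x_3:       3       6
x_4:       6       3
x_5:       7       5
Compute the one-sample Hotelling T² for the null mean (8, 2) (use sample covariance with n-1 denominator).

Step 1 — sample mean vector:
  mean(X) = (2 + 5 + 3 + 6 + 7) / 5 = 23/5 = 4.6
  mean(Y) = (8 + 4 + 6 + 3 + 5) / 5 = 26/5 = 5.2
  x̄ = (4.6, 5.2),  deviation x̄ - mu_0 = (4.6, 5.2) - (8, 2) = (-3.4, 3.2).

Step 2 — sample covariance matrix, S[i,j] = (1/(n-1)) · Σ_k (x_{k,i} - mean_i) · (x_{k,j} - mean_j), divisor n-1 = 4:
  S[X,X] = ((-2.6)·(-2.6) + (0.4)·(0.4) + (-1.6)·(-1.6) + (1.4)·(1.4) + (2.4)·(2.4)) / 4 = 17.2/4 = 4.3
  S[X,Y] = ((-2.6)·(2.8) + (0.4)·(-1.2) + (-1.6)·(0.8) + (1.4)·(-2.2) + (2.4)·(-0.2)) / 4 = -12.6/4 = -3.15
  S[Y,Y] = ((2.8)·(2.8) + (-1.2)·(-1.2) + (0.8)·(0.8) + (-2.2)·(-2.2) + (-0.2)·(-0.2)) / 4 = 14.8/4 = 3.7
  S = [[4.3, -3.15],
 [-3.15, 3.7]].

Step 3 — invert S. det(S) = 4.3·3.7 - (-3.15)² = 5.9875.
  S^{-1} = (1/det) · [[d, -b], [-b, a]] = [[0.618, 0.5261],
 [0.5261, 0.7182]].

Step 4 — quadratic form (x̄ - mu_0)^T · S^{-1} · (x̄ - mu_0):
  S^{-1} · (x̄ - mu_0) = (-0.4175, 0.5094),
  (x̄ - mu_0)^T · [...] = (-3.4)·(-0.4175) + (3.2)·(0.5094) = 3.0497.

Step 5 — scale by n: T² = 5 · 3.0497 = 15.2484.

T² ≈ 15.2484


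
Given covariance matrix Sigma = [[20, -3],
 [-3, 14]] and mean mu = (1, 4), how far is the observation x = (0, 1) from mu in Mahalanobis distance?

Step 1 — centre the observation: (x - mu) = (-1, -3).

Step 2 — invert Sigma. det(Sigma) = 20·14 - (-3)² = 271.
  Sigma^{-1} = (1/det) · [[d, -b], [-b, a]] = [[0.0517, 0.0111],
 [0.0111, 0.0738]].

Step 3 — form the quadratic (x - mu)^T · Sigma^{-1} · (x - mu):
  Sigma^{-1} · (x - mu) = (-0.0849, -0.2325).
  (x - mu)^T · [Sigma^{-1} · (x - mu)] = (-1)·(-0.0849) + (-3)·(-0.2325) = 0.7823.

Step 4 — take square root: d = √(0.7823) ≈ 0.8845.

d(x, mu) = √(0.7823) ≈ 0.8845


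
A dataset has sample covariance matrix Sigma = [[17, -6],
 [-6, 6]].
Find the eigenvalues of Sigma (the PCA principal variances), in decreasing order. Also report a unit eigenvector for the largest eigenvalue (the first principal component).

Step 1 — characteristic polynomial of 2×2 Sigma:
  det(Sigma - λI) = λ² - trace · λ + det = 0.
  trace = 17 + 6 = 23, det = 17·6 - (-6)² = 66.
Step 2 — discriminant:
  Δ = trace² - 4·det = 529 - 264 = 265.
Step 3 — eigenvalues:
  λ = (trace ± √Δ)/2 = (23 ± 16.2788)/2,
  λ_1 = 19.6394,  λ_2 = 3.3606.

Step 4 — unit eigenvector for λ_1: solve (Sigma - λ_1 I)v = 0. First row:
  (17 - 19.6394)·v_x + (-6)·v_y = 0, i.e. (-2.6394)·v_x + (-6)·v_y = 0,
  so v ∝ (b, λ_1 - a) = (-6, 2.6394); multiply by -1 so the first entry is positive: u = (6, -2.6394).
  ||u|| = √((6)² + (-2.6394)²) = √(42.9665) ≈ 6.5549,
  v_1 = u/||u|| ≈ (0.9153, -0.4027) (||v_1|| = 1).

λ_1 = 19.6394,  λ_2 = 3.3606;  v_1 ≈ (0.9153, -0.4027)


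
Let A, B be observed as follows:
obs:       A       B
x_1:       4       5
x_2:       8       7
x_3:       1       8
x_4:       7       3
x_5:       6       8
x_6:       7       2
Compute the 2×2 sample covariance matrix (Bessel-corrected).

Step 1 — column means:
  mean(A) = (4 + 8 + 1 + 7 + 6 + 7) / 6 = 33/6 = 5.5
  mean(B) = (5 + 7 + 8 + 3 + 8 + 2) / 6 = 33/6 = 5.5

Step 2 — sample covariance S[i,j] = (1/(n-1)) · Σ_k (x_{k,i} - mean_i) · (x_{k,j} - mean_j), with n-1 = 5.
  S[A,A] = ((-1.5)·(-1.5) + (2.5)·(2.5) + (-4.5)·(-4.5) + (1.5)·(1.5) + (0.5)·(0.5) + (1.5)·(1.5)) / 5 = 33.5/5 = 6.7
  S[A,B] = ((-1.5)·(-0.5) + (2.5)·(1.5) + (-4.5)·(2.5) + (1.5)·(-2.5) + (0.5)·(2.5) + (1.5)·(-3.5)) / 5 = -14.5/5 = -2.9
  S[B,B] = ((-0.5)·(-0.5) + (1.5)·(1.5) + (2.5)·(2.5) + (-2.5)·(-2.5) + (2.5)·(2.5) + (-3.5)·(-3.5)) / 5 = 33.5/5 = 6.7

S is symmetric (S[j,i] = S[i,j]). Assembling:

S = [[6.7, -2.9],
 [-2.9, 6.7]]


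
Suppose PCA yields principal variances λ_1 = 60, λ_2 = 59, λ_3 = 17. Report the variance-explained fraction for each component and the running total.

Step 1 — total variance = trace(Sigma) = Σ λ_i = 60 + 59 + 17 = 136.

Step 2 — fraction explained by component i = λ_i / Σ λ:
  PC1: 60/136 = 0.4412
  PC2: 59/136 = 0.4338
  PC3: 17/136 = 0.125

Step 3 — cumulative fraction after k components = (λ_1 + ... + λ_k) / Σ λ:
  k = 1: 60/136 = 0.4412
  k = 2: (60 + 59)/136 = 119/136 = 0.875
  k = 3: (60 + 59 + 17)/136 = 136/136 = 1

Summary (fraction, with percent):

explained: PC1 0.4412 (44.12%), PC2 0.4338 (43.38%), PC3 0.125 (12.5%);  cumulative: 0.4412, 0.875, 1


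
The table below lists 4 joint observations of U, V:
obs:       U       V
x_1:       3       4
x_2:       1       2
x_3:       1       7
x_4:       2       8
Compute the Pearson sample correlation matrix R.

Step 1 — column means:
  mean(U) = (3 + 1 + 1 + 2) / 4 = 7/4 = 1.75
  mean(V) = (4 + 2 + 7 + 8) / 4 = 21/4 = 5.25

Step 2 — sample variances and covariances s[i,j] = (1/(n-1)) · Σ_k (x_{k,i} - mean_i) · (x_{k,j} - mean_j), with n-1 = 3:
  s[U,U] = ((1.25)·(1.25) + (-0.75)·(-0.75) + (-0.75)·(-0.75) + (0.25)·(0.25)) / 3 = 2.75/3 = 0.9167
  s[U,V] = ((1.25)·(-1.25) + (-0.75)·(-3.25) + (-0.75)·(1.75) + (0.25)·(2.75)) / 3 = 0.25/3 = 0.0833
  s[V,V] = ((-1.25)·(-1.25) + (-3.25)·(-3.25) + (1.75)·(1.75) + (2.75)·(2.75)) / 3 = 22.75/3 = 7.5833
  Sample standard deviations s_i = √(s[i,i]):
  s(U) = √(0.9167) = 0.9574
  s(V) = √(7.5833) = 2.7538

Step 3 — r_{ij} = s_{ij} / (s_i · s_j):
  r[U,U] = 1 (diagonal).
  r[U,V] = 0.0833 / (0.9574 · 2.7538) = 0.0833 / 2.6365 = 0.0316
  r[V,V] = 1 (diagonal).

R is symmetric with unit diagonal. Assembling:

R = [[1, 0.0316],
 [0.0316, 1]]


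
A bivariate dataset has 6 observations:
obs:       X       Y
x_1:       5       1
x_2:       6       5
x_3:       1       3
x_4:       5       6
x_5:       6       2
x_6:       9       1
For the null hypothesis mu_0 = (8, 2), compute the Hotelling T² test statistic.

Step 1 — sample mean vector:
  mean(X) = (5 + 6 + 1 + 5 + 6 + 9) / 6 = 32/6 = 5.3333
  mean(Y) = (1 + 5 + 3 + 6 + 2 + 1) / 6 = 18/6 = 3
  x̄ = (5.3333, 3),  deviation x̄ - mu_0 = (5.3333, 3) - (8, 2) = (-2.6667, 1).

Step 2 — sample covariance matrix, S[i,j] = (1/(n-1)) · Σ_k (x_{k,i} - mean_i) · (x_{k,j} - mean_j), divisor n-1 = 5:
  S[X,X] = ((-0.3333)·(-0.3333) + (0.6667)·(0.6667) + (-4.3333)·(-4.3333) + (-0.3333)·(-0.3333) + (0.6667)·(0.6667) + (3.6667)·(3.6667)) / 5 = 33.3333/5 = 6.6667
  S[X,Y] = ((-0.3333)·(-2) + (0.6667)·(2) + (-4.3333)·(0) + (-0.3333)·(3) + (0.6667)·(-1) + (3.6667)·(-2)) / 5 = -7/5 = -1.4
  S[Y,Y] = ((-2)·(-2) + (2)·(2) + (0)·(0) + (3)·(3) + (-1)·(-1) + (-2)·(-2)) / 5 = 22/5 = 4.4
  S = [[6.6667, -1.4],
 [-1.4, 4.4]].

Step 3 — invert S. det(S) = 6.6667·4.4 - (-1.4)² = 27.3733.
  S^{-1} = (1/det) · [[d, -b], [-b, a]] = [[0.1607, 0.0511],
 [0.0511, 0.2435]].

Step 4 — quadratic form (x̄ - mu_0)^T · S^{-1} · (x̄ - mu_0):
  S^{-1} · (x̄ - mu_0) = (-0.3775, 0.1072),
  (x̄ - mu_0)^T · [...] = (-2.6667)·(-0.3775) + (1)·(0.1072) = 1.1138.

Step 5 — scale by n: T² = 6 · 1.1138 = 6.6829.

T² ≈ 6.6829


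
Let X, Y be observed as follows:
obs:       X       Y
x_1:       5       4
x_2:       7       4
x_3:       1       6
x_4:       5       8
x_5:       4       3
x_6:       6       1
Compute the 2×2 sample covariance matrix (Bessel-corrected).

Step 1 — column means:
  mean(X) = (5 + 7 + 1 + 5 + 4 + 6) / 6 = 28/6 = 4.6667
  mean(Y) = (4 + 4 + 6 + 8 + 3 + 1) / 6 = 26/6 = 4.3333

Step 2 — sample covariance S[i,j] = (1/(n-1)) · Σ_k (x_{k,i} - mean_i) · (x_{k,j} - mean_j), with n-1 = 5.
  S[X,X] = ((0.3333)·(0.3333) + (2.3333)·(2.3333) + (-3.6667)·(-3.6667) + (0.3333)·(0.3333) + (-0.6667)·(-0.6667) + (1.3333)·(1.3333)) / 5 = 21.3333/5 = 4.2667
  S[X,Y] = ((0.3333)·(-0.3333) + (2.3333)·(-0.3333) + (-3.6667)·(1.6667) + (0.3333)·(3.6667) + (-0.6667)·(-1.3333) + (1.3333)·(-3.3333)) / 5 = -9.3333/5 = -1.8667
  S[Y,Y] = ((-0.3333)·(-0.3333) + (-0.3333)·(-0.3333) + (1.6667)·(1.6667) + (3.6667)·(3.6667) + (-1.3333)·(-1.3333) + (-3.3333)·(-3.3333)) / 5 = 29.3333/5 = 5.8667

S is symmetric (S[j,i] = S[i,j]). Assembling:

S = [[4.2667, -1.8667],
 [-1.8667, 5.8667]]


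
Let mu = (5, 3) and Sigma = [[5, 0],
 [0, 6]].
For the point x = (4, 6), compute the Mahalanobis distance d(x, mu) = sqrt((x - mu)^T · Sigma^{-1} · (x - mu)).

Step 1 — centre the observation: (x - mu) = (-1, 3).

Step 2 — invert Sigma. det(Sigma) = 5·6 - (0)² = 30.
  Sigma^{-1} = (1/det) · [[d, -b], [-b, a]] = [[0.2, 0],
 [0, 0.1667]].

Step 3 — form the quadratic (x - mu)^T · Sigma^{-1} · (x - mu):
  Sigma^{-1} · (x - mu) = (-0.2, 0.5).
  (x - mu)^T · [Sigma^{-1} · (x - mu)] = (-1)·(-0.2) + (3)·(0.5) = 1.7.

Step 4 — take square root: d = √(1.7) ≈ 1.3038.

d(x, mu) = √(1.7) ≈ 1.3038


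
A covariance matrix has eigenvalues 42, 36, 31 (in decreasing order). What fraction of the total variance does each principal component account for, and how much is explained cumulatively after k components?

Step 1 — total variance = trace(Sigma) = Σ λ_i = 42 + 36 + 31 = 109.

Step 2 — fraction explained by component i = λ_i / Σ λ:
  PC1: 42/109 = 0.3853
  PC2: 36/109 = 0.3303
  PC3: 31/109 = 0.2844

Step 3 — cumulative fraction after k components = (λ_1 + ... + λ_k) / Σ λ:
  k = 1: 42/109 = 0.3853
  k = 2: (42 + 36)/109 = 78/109 = 0.7156
  k = 3: (42 + 36 + 31)/109 = 109/109 = 1

Summary (fraction, with percent):

explained: PC1 0.3853 (38.53%), PC2 0.3303 (33.03%), PC3 0.2844 (28.44%);  cumulative: 0.3853, 0.7156, 1


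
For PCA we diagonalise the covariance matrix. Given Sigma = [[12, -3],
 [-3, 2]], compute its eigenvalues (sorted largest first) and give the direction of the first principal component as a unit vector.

Step 1 — characteristic polynomial of 2×2 Sigma:
  det(Sigma - λI) = λ² - trace · λ + det = 0.
  trace = 12 + 2 = 14, det = 12·2 - (-3)² = 15.
Step 2 — discriminant:
  Δ = trace² - 4·det = 196 - 60 = 136.
Step 3 — eigenvalues:
  λ = (trace ± √Δ)/2 = (14 ± 11.6619)/2,
  λ_1 = 12.831,  λ_2 = 1.169.

Step 4 — unit eigenvector for λ_1: solve (Sigma - λ_1 I)v = 0. First row:
  (12 - 12.831)·v_x + (-3)·v_y = 0, i.e. (-0.831)·v_x + (-3)·v_y = 0,
  so v ∝ (b, λ_1 - a) = (-3, 0.831); multiply by -1 so the first entry is positive: u = (3, -0.831).
  ||u|| = √((3)² + (-0.831)²) = √(9.6905) ≈ 3.113,
  v_1 = u/||u|| ≈ (0.9637, -0.2669) (||v_1|| = 1).

λ_1 = 12.831,  λ_2 = 1.169;  v_1 ≈ (0.9637, -0.2669)


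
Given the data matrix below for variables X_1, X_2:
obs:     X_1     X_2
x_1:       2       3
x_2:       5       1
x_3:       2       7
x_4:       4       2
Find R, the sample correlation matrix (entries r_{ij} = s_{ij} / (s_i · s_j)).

Step 1 — column means:
  mean(X_1) = (2 + 5 + 2 + 4) / 4 = 13/4 = 3.25
  mean(X_2) = (3 + 1 + 7 + 2) / 4 = 13/4 = 3.25

Step 2 — sample variances and covariances s[i,j] = (1/(n-1)) · Σ_k (x_{k,i} - mean_i) · (x_{k,j} - mean_j), with n-1 = 3:
  s[X_1,X_1] = ((-1.25)·(-1.25) + (1.75)·(1.75) + (-1.25)·(-1.25) + (0.75)·(0.75)) / 3 = 6.75/3 = 2.25
  s[X_1,X_2] = ((-1.25)·(-0.25) + (1.75)·(-2.25) + (-1.25)·(3.75) + (0.75)·(-1.25)) / 3 = -9.25/3 = -3.0833
  s[X_2,X_2] = ((-0.25)·(-0.25) + (-2.25)·(-2.25) + (3.75)·(3.75) + (-1.25)·(-1.25)) / 3 = 20.75/3 = 6.9167
  Sample standard deviations s_i = √(s[i,i]):
  s(X_1) = √(2.25) = 1.5
  s(X_2) = √(6.9167) = 2.63

Step 3 — r_{ij} = s_{ij} / (s_i · s_j):
  r[X_1,X_1] = 1 (diagonal).
  r[X_1,X_2] = -3.0833 / (1.5 · 2.63) = -3.0833 / 3.9449 = -0.7816
  r[X_2,X_2] = 1 (diagonal).

R is symmetric with unit diagonal. Assembling:

R = [[1, -0.7816],
 [-0.7816, 1]]
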